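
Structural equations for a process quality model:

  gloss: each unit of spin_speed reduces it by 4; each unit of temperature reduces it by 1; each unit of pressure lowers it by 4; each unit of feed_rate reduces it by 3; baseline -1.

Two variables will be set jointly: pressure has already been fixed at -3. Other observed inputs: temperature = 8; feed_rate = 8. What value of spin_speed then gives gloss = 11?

With pressure held at -3:
Substituting into the gloss equation gives gloss = -4*spin_speed - 21.
Solve -4*spin_speed - 21 = 11: spin_speed = (11 + 21) / -4 = -8.

spin_speed = -8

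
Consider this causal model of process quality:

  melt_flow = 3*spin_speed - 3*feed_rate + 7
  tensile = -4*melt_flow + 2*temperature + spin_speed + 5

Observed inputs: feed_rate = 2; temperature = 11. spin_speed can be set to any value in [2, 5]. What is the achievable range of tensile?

Substituting into the melt_flow equation gives melt_flow = 3*spin_speed + 1.
tensile becomes -11*spin_speed + 23.
Linear in spin_speed, so extremes are at the endpoints: spin_speed = 2 gives tensile = 1; spin_speed = 5 gives tensile = -32.

-32 to 1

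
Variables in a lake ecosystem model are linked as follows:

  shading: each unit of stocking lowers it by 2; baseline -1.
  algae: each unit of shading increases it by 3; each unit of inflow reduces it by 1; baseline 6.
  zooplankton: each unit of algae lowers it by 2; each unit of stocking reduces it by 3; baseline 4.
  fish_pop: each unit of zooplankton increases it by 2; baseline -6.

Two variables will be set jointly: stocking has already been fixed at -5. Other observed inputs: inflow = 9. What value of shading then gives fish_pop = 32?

With stocking held at -5:
Intervening on shading fixes its value directly, overriding its dependence on stocking.
Substituting into the algae equation gives algae = 3*shading - 3.
Substituting into the zooplankton equation gives zooplankton = -6*shading + 25.
Substituting into the fish_pop equation gives fish_pop = -12*shading + 44.
Solve -12*shading + 44 = 32: shading = (32 - 44) / -12 = 1.

shading = 1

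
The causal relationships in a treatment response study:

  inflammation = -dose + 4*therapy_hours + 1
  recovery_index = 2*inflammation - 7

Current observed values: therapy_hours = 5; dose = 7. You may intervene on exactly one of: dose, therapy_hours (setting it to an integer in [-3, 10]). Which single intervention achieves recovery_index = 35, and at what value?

Intervening on dose: with other inputs at their observed values, recovery_index = -2*dose + 35. Solving for 35 gives dose = 0, within [-3, 10].
Intervening on therapy_hours: recovery_index = 8*therapy_hours - 19. Reaching 35 requires therapy_hours = 27/4, not an integer.

set dose = 0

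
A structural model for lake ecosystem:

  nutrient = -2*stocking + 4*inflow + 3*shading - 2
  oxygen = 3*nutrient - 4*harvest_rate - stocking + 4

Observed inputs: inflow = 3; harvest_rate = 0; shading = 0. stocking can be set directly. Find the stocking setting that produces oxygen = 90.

stocking = -8

Substituting into the nutrient equation gives nutrient = -2*stocking + 10.
This gives oxygen = -7*stocking + 34.
Solve -7*stocking + 34 = 90: stocking = (90 - 34) / -7 = -8.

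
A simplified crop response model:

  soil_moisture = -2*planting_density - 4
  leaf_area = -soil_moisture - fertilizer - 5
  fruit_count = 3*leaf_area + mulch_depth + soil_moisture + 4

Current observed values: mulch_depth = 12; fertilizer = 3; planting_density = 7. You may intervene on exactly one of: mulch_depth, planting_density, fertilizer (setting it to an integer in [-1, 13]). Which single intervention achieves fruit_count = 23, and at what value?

set mulch_depth = 7

Intervening on mulch_depth: with other inputs at their observed values, fruit_count = mulch_depth + 16. Solving for 23 gives mulch_depth = 7, within [-1, 13].
Intervening on planting_density: fruit_count = 4*planting_density. Reaching 23 requires planting_density = 23/4, not an integer.
Intervening on fertilizer: fruit_count = -3*fertilizer + 37. Reaching 23 requires fertilizer = 14/3, not an integer.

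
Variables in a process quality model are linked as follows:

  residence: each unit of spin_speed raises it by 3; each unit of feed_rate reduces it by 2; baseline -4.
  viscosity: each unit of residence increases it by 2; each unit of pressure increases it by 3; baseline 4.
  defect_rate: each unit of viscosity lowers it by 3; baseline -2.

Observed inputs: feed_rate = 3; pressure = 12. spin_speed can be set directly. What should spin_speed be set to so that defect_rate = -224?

spin_speed = 9

Substituting into the residence equation gives residence = 3*spin_speed - 10.
viscosity becomes 6*spin_speed + 20.
defect_rate becomes -18*spin_speed - 62.
Solve -18*spin_speed - 62 = -224: spin_speed = (-224 + 62) / -18 = 9.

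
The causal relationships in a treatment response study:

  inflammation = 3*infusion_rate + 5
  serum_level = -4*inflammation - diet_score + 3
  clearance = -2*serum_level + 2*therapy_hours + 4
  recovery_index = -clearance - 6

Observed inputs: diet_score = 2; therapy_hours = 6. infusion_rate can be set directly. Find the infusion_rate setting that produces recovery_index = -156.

Substituting into the serum_level equation gives serum_level = -12*infusion_rate - 19.
So clearance = 24*infusion_rate + 54.
So recovery_index = -24*infusion_rate - 60.
Solve -24*infusion_rate - 60 = -156: infusion_rate = (-156 + 60) / -24 = 4.

infusion_rate = 4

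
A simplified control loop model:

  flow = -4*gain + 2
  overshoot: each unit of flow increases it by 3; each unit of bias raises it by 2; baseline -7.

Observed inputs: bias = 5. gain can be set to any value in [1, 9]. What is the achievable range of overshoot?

Substituting into the overshoot equation gives overshoot = -12*gain + 9.
Linear in gain, so extremes are at the endpoints: gain = 1 gives overshoot = -3; gain = 9 gives overshoot = -99.

-99 to -3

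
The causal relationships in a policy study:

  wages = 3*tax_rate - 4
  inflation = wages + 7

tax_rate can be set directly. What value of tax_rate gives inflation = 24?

Substituting into the inflation equation gives inflation = 3*tax_rate + 3.
Solve 3*tax_rate + 3 = 24: tax_rate = (24 - 3) / 3 = 7.

tax_rate = 7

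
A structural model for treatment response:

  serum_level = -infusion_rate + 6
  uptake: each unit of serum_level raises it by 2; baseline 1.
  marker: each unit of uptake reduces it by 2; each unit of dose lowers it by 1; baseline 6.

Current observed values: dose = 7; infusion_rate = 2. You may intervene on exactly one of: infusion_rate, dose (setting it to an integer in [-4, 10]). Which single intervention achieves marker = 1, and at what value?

Intervening on infusion_rate: with other inputs at their observed values, marker = 4*infusion_rate - 27. Solving for 1 gives infusion_rate = 7, within [-4, 10].
Intervening on dose: marker = -dose - 12. Reaching 1 requires dose = -13, outside [-4, 10].

set infusion_rate = 7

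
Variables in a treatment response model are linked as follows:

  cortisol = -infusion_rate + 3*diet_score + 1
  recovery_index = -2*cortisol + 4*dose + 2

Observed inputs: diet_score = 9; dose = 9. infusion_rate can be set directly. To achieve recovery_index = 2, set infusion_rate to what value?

Substituting into the cortisol equation gives cortisol = -infusion_rate + 28.
Substituting into the recovery_index equation gives recovery_index = 2*infusion_rate - 18.
Solve 2*infusion_rate - 18 = 2: infusion_rate = (2 + 18) / 2 = 10.

infusion_rate = 10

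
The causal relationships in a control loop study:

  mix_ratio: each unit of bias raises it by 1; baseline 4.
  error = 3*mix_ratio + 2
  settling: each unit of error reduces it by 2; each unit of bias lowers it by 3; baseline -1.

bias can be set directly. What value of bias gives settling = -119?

bias = 10

Substituting into the error equation gives error = 3*bias + 14.
settling becomes -9*bias - 29.
Solve -9*bias - 29 = -119: bias = (-119 + 29) / -9 = 10.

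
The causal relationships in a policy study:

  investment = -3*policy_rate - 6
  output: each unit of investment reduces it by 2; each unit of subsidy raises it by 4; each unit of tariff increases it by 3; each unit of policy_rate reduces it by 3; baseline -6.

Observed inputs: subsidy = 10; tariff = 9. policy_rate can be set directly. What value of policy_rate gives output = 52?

policy_rate = -7

Substituting into the output equation gives output = 3*policy_rate + 73.
Solve 3*policy_rate + 73 = 52: policy_rate = (52 - 73) / 3 = -7.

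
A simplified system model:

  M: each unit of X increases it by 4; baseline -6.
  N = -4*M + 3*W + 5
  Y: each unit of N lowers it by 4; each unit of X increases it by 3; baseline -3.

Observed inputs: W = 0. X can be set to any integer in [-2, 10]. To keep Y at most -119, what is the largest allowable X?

X = 0

Substituting into the N equation gives N = -16*X + 29.
Substituting into the Y equation gives Y = 67*X - 119.
Require 67*X - 119 ≤ -119, so X ≤ 0.
The largest integer in [-2, 10] satisfying this is 0.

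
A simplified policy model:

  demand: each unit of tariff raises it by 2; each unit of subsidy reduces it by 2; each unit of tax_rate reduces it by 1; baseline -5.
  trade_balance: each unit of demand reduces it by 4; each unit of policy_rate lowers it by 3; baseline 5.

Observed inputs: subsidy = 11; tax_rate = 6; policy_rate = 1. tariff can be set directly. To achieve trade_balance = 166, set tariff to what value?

Substituting into the demand equation gives demand = 2*tariff - 33.
So trade_balance = -8*tariff + 134.
Solve -8*tariff + 134 = 166: tariff = (166 - 134) / -8 = -4.

tariff = -4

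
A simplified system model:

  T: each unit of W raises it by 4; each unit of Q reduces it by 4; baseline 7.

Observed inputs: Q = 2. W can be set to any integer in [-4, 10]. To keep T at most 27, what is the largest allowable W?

Substituting into the T equation gives T = 4*W - 1.
Require 4*W - 1 ≤ 27, so W ≤ 7.
The largest integer in [-4, 10] satisfying this is 7.

W = 7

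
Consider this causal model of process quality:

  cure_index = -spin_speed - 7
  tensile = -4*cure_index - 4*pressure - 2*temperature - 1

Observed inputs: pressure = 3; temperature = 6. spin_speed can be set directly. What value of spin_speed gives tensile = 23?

Substituting into the tensile equation gives tensile = 4*spin_speed + 3.
Solve 4*spin_speed + 3 = 23: spin_speed = (23 - 3) / 4 = 5.

spin_speed = 5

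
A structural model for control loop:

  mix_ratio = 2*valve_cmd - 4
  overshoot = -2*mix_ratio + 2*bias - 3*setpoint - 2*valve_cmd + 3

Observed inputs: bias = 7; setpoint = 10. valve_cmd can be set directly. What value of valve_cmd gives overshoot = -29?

Substituting into the overshoot equation gives overshoot = -6*valve_cmd - 5.
Solve -6*valve_cmd - 5 = -29: valve_cmd = (-29 + 5) / -6 = 4.

valve_cmd = 4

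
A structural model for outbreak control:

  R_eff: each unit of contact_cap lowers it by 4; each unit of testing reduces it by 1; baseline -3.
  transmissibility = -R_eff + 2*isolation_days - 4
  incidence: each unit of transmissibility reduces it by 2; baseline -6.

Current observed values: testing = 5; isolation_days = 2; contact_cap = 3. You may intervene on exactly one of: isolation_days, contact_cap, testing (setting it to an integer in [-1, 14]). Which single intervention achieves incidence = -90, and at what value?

Intervening on isolation_days: with other inputs at their observed values, incidence = -4*isolation_days - 38. Solving for -90 gives isolation_days = 13, within [-1, 14].
Intervening on contact_cap: incidence = -8*contact_cap - 22. Reaching -90 requires contact_cap = 17/2, not an integer.
Intervening on testing: incidence = -2*testing - 36. Reaching -90 requires testing = 27, outside [-1, 14].

set isolation_days = 13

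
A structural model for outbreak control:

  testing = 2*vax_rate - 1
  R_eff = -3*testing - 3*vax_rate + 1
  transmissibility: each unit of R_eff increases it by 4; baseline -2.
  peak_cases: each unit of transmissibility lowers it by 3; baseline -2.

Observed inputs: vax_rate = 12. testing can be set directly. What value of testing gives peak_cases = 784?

testing = 10

Intervening on testing fixes its value directly, overriding its dependence on vax_rate.
Substituting into the R_eff equation gives R_eff = -3*testing - 35.
Substituting into the transmissibility equation gives transmissibility = -12*testing - 142.
Substituting into the peak_cases equation gives peak_cases = 36*testing + 424.
Solve 36*testing + 424 = 784: testing = (784 - 424) / 36 = 10.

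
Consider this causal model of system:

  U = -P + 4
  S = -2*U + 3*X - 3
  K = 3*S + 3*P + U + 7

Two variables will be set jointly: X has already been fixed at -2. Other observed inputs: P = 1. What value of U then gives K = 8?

U = -5

With X held at -2:
Intervening on U fixes its value directly, overriding its dependence on P.
Substituting into the S equation gives S = -2*U - 9.
K becomes -5*U - 17.
Solve -5*U - 17 = 8: U = (8 + 17) / -5 = -5.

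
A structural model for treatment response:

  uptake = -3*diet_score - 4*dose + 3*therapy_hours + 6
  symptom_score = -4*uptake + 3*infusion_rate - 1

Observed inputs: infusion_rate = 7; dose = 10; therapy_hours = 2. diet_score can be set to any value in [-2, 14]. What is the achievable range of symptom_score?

108 to 300

Substituting into the uptake equation gives uptake = -3*diet_score - 28.
symptom_score becomes 12*diet_score + 132.
Linear in diet_score, so extremes are at the endpoints: diet_score = -2 gives symptom_score = 108; diet_score = 14 gives symptom_score = 300.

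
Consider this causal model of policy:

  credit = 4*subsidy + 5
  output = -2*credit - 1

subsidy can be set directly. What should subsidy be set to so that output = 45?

Substituting into the output equation gives output = -8*subsidy - 11.
Solve -8*subsidy - 11 = 45: subsidy = (45 + 11) / -8 = -7.

subsidy = -7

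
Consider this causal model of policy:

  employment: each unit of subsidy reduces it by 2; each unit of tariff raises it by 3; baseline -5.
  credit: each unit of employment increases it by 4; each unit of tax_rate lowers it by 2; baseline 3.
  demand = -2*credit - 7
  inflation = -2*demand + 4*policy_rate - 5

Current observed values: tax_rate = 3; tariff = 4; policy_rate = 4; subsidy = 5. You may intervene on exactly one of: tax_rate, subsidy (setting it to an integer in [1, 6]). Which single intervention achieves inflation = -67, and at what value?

Intervening on tax_rate: inflation = -8*tax_rate - 11. Reaching -67 requires tax_rate = 7, outside [1, 6].
Intervening on subsidy: with other inputs at their observed values, inflation = -32*subsidy + 125. Solving for -67 gives subsidy = 6, within [1, 6].

set subsidy = 6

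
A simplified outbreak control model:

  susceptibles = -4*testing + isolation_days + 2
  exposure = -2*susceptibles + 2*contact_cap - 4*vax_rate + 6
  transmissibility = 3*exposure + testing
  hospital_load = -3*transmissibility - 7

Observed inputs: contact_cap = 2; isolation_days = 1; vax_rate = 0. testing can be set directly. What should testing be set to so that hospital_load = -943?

testing = 12

Substituting into the susceptibles equation gives susceptibles = -4*testing + 3.
Substituting into the exposure equation gives exposure = 8*testing + 4.
Substituting into the transmissibility equation gives transmissibility = 25*testing + 12.
Substituting into the hospital_load equation gives hospital_load = -75*testing - 43.
Solve -75*testing - 43 = -943: testing = (-943 + 43) / -75 = 12.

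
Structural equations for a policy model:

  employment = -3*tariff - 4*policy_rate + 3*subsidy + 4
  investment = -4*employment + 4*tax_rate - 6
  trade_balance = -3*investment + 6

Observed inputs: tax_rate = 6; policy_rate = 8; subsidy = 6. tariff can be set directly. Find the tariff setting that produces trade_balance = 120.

Substituting into the employment equation gives employment = -3*tariff - 10.
investment becomes 12*tariff + 58.
Substituting into the trade_balance equation gives trade_balance = -36*tariff - 168.
Solve -36*tariff - 168 = 120: tariff = (120 + 168) / -36 = -8.

tariff = -8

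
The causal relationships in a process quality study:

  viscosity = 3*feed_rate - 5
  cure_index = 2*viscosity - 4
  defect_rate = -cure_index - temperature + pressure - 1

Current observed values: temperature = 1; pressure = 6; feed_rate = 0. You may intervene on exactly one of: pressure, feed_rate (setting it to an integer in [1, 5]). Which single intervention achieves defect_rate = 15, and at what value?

Intervening on pressure: with other inputs at their observed values, defect_rate = pressure + 12. Solving for 15 gives pressure = 3, within [1, 5].
Intervening on feed_rate: defect_rate = -6*feed_rate + 18. Reaching 15 requires feed_rate = 1/2, not an integer.

set pressure = 3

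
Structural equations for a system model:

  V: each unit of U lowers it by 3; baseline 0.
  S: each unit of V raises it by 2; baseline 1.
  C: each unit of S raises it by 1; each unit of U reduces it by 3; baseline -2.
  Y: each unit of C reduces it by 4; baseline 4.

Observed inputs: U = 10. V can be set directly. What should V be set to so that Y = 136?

Intervening on V fixes its value directly, overriding its dependence on U.
Substituting into the C equation gives C = 2*V - 31.
So Y = -8*V + 128.
Solve -8*V + 128 = 136: V = (136 - 128) / -8 = -1.

V = -1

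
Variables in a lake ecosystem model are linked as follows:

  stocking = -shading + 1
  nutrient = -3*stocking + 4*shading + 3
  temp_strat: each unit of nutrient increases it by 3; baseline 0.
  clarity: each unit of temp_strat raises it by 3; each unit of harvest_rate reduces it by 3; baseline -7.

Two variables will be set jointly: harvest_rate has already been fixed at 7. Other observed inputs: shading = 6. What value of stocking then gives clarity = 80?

stocking = 5

With harvest_rate held at 7:
Intervening on stocking fixes its value directly, overriding its dependence on shading.
Substituting into the nutrient equation gives nutrient = -3*stocking + 27.
Substituting into the temp_strat equation gives temp_strat = -9*stocking + 81.
Substituting into the clarity equation gives clarity = -27*stocking + 215.
Solve -27*stocking + 215 = 80: stocking = (80 - 215) / -27 = 5.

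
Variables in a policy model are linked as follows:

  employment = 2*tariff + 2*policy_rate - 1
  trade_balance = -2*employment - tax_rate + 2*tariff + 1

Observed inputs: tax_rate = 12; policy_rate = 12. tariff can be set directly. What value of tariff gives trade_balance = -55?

Substituting into the employment equation gives employment = 2*tariff + 23.
trade_balance becomes -2*tariff - 57.
Solve -2*tariff - 57 = -55: tariff = (-55 + 57) / -2 = -1.

tariff = -1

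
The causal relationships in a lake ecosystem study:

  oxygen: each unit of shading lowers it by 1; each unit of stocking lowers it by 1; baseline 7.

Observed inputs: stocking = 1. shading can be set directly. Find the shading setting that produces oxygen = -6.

Substituting into the oxygen equation gives oxygen = -shading + 6.
Solve -shading + 6 = -6: shading = (-6 - 6) / -1 = 12.

shading = 12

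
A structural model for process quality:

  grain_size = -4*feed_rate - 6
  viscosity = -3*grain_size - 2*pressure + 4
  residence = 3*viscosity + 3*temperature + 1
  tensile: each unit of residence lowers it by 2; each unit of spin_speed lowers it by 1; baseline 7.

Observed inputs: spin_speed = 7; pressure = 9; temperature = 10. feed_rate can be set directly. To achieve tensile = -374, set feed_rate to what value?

Substituting into the viscosity equation gives viscosity = 12*feed_rate + 4.
residence becomes 36*feed_rate + 43.
tensile becomes -72*feed_rate - 86.
Solve -72*feed_rate - 86 = -374: feed_rate = (-374 + 86) / -72 = 4.

feed_rate = 4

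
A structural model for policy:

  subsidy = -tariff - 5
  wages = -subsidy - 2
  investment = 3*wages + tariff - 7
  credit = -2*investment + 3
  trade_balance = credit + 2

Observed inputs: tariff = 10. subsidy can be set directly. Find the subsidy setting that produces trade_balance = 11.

Intervening on subsidy fixes its value directly, overriding its dependence on tariff.
Substituting into the investment equation gives investment = -3*subsidy - 3.
Substituting into the credit equation gives credit = 6*subsidy + 9.
Substituting into the trade_balance equation gives trade_balance = 6*subsidy + 11.
Solve 6*subsidy + 11 = 11: subsidy = (11 - 11) / 6 = 0.

subsidy = 0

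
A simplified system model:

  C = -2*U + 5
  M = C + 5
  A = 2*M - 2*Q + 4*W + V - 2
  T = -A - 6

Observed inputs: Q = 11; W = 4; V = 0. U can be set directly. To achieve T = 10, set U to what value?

U = 7

Substituting into the M equation gives M = -2*U + 10.
Substituting into the A equation gives A = -4*U + 12.
This gives T = 4*U - 18.
Solve 4*U - 18 = 10: U = (10 + 18) / 4 = 7.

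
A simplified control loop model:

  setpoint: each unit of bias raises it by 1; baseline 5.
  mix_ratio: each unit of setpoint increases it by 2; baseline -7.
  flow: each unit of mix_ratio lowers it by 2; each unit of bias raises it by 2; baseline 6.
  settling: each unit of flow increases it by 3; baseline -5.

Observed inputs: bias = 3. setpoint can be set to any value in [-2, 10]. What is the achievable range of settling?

-47 to 97

Intervening on setpoint fixes its value directly, overriding its dependence on bias.
Substituting into the flow equation gives flow = -4*setpoint + 26.
So settling = -12*setpoint + 73.
Linear in setpoint, so extremes are at the endpoints: setpoint = -2 gives settling = 97; setpoint = 10 gives settling = -47.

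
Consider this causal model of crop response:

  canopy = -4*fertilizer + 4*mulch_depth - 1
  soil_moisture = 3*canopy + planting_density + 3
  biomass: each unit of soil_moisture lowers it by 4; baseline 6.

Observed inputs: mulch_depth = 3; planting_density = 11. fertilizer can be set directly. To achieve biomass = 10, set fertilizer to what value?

fertilizer = 4

Substituting into the canopy equation gives canopy = -4*fertilizer + 11.
So soil_moisture = -12*fertilizer + 47.
So biomass = 48*fertilizer - 182.
Solve 48*fertilizer - 182 = 10: fertilizer = (10 + 182) / 48 = 4.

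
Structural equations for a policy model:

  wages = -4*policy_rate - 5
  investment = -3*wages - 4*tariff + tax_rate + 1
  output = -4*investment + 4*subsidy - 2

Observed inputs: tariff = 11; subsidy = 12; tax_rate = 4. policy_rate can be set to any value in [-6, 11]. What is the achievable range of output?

-386 to 430

Substituting into the investment equation gives investment = 12*policy_rate - 24.
This gives output = -48*policy_rate + 142.
Linear in policy_rate, so extremes are at the endpoints: policy_rate = -6 gives output = 430; policy_rate = 11 gives output = -386.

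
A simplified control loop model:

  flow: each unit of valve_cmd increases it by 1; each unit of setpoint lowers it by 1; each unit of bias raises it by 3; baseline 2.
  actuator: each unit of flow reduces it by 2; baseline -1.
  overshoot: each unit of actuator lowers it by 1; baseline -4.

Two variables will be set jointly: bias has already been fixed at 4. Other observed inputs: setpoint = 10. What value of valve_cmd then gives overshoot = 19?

valve_cmd = 7

With bias held at 4:
Substituting into the flow equation gives flow = valve_cmd + 4.
So actuator = -2*valve_cmd - 9.
So overshoot = 2*valve_cmd + 5.
Solve 2*valve_cmd + 5 = 19: valve_cmd = (19 - 5) / 2 = 7.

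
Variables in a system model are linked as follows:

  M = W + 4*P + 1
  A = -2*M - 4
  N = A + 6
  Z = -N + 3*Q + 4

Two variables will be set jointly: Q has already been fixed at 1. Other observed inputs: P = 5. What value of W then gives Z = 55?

W = 4

With Q held at 1:
Substituting into the M equation gives M = W + 21.
This gives A = -2*W - 46.
Substituting into the N equation gives N = -2*W - 40.
Substituting into the Z equation gives Z = 2*W + 47.
Solve 2*W + 47 = 55: W = (55 - 47) / 2 = 4.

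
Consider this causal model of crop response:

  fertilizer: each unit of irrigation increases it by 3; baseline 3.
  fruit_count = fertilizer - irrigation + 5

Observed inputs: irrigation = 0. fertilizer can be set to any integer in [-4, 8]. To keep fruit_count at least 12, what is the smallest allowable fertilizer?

fertilizer = 7

Intervening on fertilizer fixes its value directly, overriding its dependence on irrigation.
Substituting into the fruit_count equation gives fruit_count = fertilizer + 5.
Require fertilizer + 5 ≥ 12, so fertilizer ≥ 7.
The smallest integer in [-4, 8] satisfying this is 7.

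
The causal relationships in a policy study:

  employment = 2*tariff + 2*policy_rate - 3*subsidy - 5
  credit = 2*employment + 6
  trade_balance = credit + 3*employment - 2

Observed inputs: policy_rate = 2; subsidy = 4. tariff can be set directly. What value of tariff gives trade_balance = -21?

tariff = 4

Substituting into the employment equation gives employment = 2*tariff - 13.
credit becomes 4*tariff - 20.
This gives trade_balance = 10*tariff - 61.
Solve 10*tariff - 61 = -21: tariff = (-21 + 61) / 10 = 4.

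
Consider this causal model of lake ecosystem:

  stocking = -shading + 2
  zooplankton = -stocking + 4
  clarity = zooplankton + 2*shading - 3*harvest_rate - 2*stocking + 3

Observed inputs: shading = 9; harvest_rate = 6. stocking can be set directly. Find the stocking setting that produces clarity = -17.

stocking = 8

Intervening on stocking fixes its value directly, overriding its dependence on shading.
Substituting into the clarity equation gives clarity = -3*stocking + 7.
Solve -3*stocking + 7 = -17: stocking = (-17 - 7) / -3 = 8.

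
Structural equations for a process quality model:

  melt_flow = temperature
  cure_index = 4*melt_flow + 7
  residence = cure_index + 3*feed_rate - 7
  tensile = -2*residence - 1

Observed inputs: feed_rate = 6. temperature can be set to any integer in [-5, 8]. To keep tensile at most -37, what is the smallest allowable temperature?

Substituting into the cure_index equation gives cure_index = 4*temperature + 7.
Substituting into the residence equation gives residence = 4*temperature + 18.
Substituting into the tensile equation gives tensile = -8*temperature - 37.
Require -8*temperature - 37 ≤ -37, so temperature ≥ 0.
The smallest integer in [-5, 8] satisfying this is 0.

temperature = 0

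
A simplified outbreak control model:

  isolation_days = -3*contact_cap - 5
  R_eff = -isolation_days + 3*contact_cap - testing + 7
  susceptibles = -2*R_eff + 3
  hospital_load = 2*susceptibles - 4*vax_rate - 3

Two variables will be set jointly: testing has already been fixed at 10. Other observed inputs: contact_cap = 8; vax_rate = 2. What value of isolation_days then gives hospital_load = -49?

isolation_days = 10

With testing held at 10:
Intervening on isolation_days fixes its value directly, overriding its dependence on contact_cap.
Substituting into the R_eff equation gives R_eff = -isolation_days + 21.
Substituting into the susceptibles equation gives susceptibles = 2*isolation_days - 39.
hospital_load becomes 4*isolation_days - 89.
Solve 4*isolation_days - 89 = -49: isolation_days = (-49 + 89) / 4 = 10.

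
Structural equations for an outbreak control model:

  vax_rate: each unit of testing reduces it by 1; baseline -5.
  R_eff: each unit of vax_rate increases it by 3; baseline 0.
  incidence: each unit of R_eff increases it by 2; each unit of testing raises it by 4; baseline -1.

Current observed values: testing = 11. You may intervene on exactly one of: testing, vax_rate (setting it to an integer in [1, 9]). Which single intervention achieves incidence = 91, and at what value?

Intervening on testing: incidence = -2*testing - 31. Reaching 91 requires testing = -61, outside [1, 9].
Intervening on vax_rate: with other inputs at their observed values, incidence = 6*vax_rate + 43. Solving for 91 gives vax_rate = 8, within [1, 9].

set vax_rate = 8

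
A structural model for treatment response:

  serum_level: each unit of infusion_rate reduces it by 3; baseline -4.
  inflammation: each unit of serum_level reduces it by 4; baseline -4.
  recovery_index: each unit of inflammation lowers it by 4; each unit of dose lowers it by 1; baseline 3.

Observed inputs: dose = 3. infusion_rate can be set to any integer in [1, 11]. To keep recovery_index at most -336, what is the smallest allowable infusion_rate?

infusion_rate = 6

Substituting into the inflammation equation gives inflammation = 12*infusion_rate + 12.
Substituting into the recovery_index equation gives recovery_index = -48*infusion_rate - 48.
Require -48*infusion_rate - 48 ≤ -336, so infusion_rate ≥ 6.
The smallest integer in [1, 11] satisfying this is 6.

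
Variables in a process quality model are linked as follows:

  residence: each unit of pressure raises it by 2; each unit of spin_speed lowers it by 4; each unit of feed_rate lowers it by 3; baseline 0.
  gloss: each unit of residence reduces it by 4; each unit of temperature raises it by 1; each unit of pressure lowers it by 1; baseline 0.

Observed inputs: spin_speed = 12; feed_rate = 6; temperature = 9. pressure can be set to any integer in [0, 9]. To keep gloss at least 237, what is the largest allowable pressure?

pressure = 4

Substituting into the residence equation gives residence = 2*pressure - 66.
This gives gloss = -9*pressure + 273.
Require -9*pressure + 273 ≥ 237, so pressure ≤ 4.
The largest integer in [0, 9] satisfying this is 4.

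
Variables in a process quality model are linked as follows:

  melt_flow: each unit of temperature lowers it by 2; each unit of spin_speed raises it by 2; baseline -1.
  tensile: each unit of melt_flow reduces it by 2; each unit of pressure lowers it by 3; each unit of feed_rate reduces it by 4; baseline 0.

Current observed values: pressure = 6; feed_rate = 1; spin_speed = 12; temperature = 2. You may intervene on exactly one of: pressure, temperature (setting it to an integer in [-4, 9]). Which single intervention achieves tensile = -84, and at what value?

Intervening on pressure: tensile = -3*pressure - 42. Reaching -84 requires pressure = 14, outside [-4, 9].
Intervening on temperature: with other inputs at their observed values, tensile = 4*temperature - 68. Solving for -84 gives temperature = -4, within [-4, 9].

set temperature = -4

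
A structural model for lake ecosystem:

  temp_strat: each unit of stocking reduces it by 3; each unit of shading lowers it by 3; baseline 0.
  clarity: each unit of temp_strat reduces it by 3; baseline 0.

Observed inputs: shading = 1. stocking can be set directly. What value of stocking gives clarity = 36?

Substituting into the temp_strat equation gives temp_strat = -3*stocking - 3.
Substituting into the clarity equation gives clarity = 9*stocking + 9.
Solve 9*stocking + 9 = 36: stocking = (36 - 9) / 9 = 3.

stocking = 3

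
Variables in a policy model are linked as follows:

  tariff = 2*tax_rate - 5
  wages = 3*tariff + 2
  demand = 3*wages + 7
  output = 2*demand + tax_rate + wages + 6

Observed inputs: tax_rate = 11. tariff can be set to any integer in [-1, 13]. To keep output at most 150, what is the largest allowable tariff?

tariff = 5

Intervening on tariff fixes its value directly, overriding its dependence on tax_rate.
Substituting into the demand equation gives demand = 9*tariff + 13.
Substituting into the output equation gives output = 21*tariff + 45.
Require 21*tariff + 45 ≤ 150, so tariff ≤ 5.
The largest integer in [-1, 13] satisfying this is 5.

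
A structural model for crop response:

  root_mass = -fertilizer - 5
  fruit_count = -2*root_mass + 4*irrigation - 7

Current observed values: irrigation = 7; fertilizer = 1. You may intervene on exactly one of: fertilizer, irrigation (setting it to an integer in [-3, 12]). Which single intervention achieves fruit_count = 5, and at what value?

Intervening on fertilizer: fruit_count = 2*fertilizer + 31. Reaching 5 requires fertilizer = -13, outside [-3, 12].
Intervening on irrigation: with other inputs at their observed values, fruit_count = 4*irrigation + 5. Solving for 5 gives irrigation = 0, within [-3, 12].

set irrigation = 0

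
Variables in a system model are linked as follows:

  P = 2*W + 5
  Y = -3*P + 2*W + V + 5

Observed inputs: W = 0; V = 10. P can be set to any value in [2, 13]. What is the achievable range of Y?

-24 to 9

Intervening on P fixes its value directly, overriding its dependence on W.
Substituting into the Y equation gives Y = -3*P + 15.
Linear in P, so extremes are at the endpoints: P = 2 gives Y = 9; P = 13 gives Y = -24.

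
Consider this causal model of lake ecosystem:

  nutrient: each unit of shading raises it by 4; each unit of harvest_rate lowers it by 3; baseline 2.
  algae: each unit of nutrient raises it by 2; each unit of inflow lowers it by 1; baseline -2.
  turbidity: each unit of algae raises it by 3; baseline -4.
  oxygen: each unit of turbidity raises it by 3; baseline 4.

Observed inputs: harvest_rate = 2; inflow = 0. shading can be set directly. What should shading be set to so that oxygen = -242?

Substituting into the nutrient equation gives nutrient = 4*shading - 4.
This gives algae = 8*shading - 10.
Substituting into the turbidity equation gives turbidity = 24*shading - 34.
Substituting into the oxygen equation gives oxygen = 72*shading - 98.
Solve 72*shading - 98 = -242: shading = (-242 + 98) / 72 = -2.

shading = -2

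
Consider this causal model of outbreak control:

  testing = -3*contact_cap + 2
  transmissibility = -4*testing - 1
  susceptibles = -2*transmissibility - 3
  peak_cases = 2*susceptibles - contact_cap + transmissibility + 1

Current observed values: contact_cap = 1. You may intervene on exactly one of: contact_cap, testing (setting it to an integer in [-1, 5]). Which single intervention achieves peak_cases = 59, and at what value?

Intervening on contact_cap: with other inputs at their observed values, peak_cases = -37*contact_cap + 22. Solving for 59 gives contact_cap = -1, within [-1, 5].
Intervening on testing: peak_cases = 12*testing - 3. Reaching 59 requires testing = 31/6, not an integer.

set contact_cap = -1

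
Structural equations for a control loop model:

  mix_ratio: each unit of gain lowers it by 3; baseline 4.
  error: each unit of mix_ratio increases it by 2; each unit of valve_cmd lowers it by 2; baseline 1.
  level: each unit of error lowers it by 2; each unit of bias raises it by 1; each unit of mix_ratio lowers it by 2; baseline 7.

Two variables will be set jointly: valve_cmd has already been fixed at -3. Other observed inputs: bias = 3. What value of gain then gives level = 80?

gain = 6

With valve_cmd held at -3:
Substituting into the error equation gives error = -6*gain + 15.
This gives level = 18*gain - 28.
Solve 18*gain - 28 = 80: gain = (80 + 28) / 18 = 6.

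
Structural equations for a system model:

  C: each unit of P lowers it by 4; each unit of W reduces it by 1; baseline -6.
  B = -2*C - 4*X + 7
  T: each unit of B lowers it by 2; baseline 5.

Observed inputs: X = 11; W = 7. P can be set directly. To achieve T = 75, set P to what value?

P = -3

Substituting into the C equation gives C = -4*P - 13.
Substituting into the B equation gives B = 8*P - 11.
Substituting into the T equation gives T = -16*P + 27.
Solve -16*P + 27 = 75: P = (75 - 27) / -16 = -3.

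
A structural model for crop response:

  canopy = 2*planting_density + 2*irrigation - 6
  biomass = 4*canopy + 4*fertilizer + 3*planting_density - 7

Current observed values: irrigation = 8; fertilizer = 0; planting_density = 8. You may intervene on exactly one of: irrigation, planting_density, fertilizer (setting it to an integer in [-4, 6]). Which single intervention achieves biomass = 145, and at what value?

set fertilizer = 6

Intervening on irrigation: biomass = 8*irrigation + 57. Reaching 145 requires irrigation = 11, outside [-4, 6].
Intervening on planting_density: biomass = 11*planting_density + 33. Reaching 145 requires planting_density = 112/11, not an integer.
Intervening on fertilizer: with other inputs at their observed values, biomass = 4*fertilizer + 121. Solving for 145 gives fertilizer = 6, within [-4, 6].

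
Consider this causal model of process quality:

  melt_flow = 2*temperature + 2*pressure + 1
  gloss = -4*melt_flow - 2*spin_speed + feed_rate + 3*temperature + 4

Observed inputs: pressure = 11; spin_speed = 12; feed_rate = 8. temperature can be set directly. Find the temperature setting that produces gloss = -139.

Substituting into the melt_flow equation gives melt_flow = 2*temperature + 23.
Substituting into the gloss equation gives gloss = -5*temperature - 104.
Solve -5*temperature - 104 = -139: temperature = (-139 + 104) / -5 = 7.

temperature = 7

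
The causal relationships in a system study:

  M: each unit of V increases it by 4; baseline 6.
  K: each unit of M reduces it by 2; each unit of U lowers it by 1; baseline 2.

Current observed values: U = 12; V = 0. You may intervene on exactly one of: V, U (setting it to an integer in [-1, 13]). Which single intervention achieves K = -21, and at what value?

set U = 11

Intervening on V: K = -8*V - 22. Reaching -21 requires V = -1/8, not an integer.
Intervening on U: with other inputs at their observed values, K = -U - 10. Solving for -21 gives U = 11, within [-1, 13].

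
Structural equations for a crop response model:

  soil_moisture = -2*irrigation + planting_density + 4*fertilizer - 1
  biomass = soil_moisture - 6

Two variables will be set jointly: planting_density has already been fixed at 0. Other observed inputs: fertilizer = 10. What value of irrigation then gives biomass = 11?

irrigation = 11

With planting_density held at 0:
Substituting into the soil_moisture equation gives soil_moisture = -2*irrigation + 39.
Substituting into the biomass equation gives biomass = -2*irrigation + 33.
Solve -2*irrigation + 33 = 11: irrigation = (11 - 33) / -2 = 11.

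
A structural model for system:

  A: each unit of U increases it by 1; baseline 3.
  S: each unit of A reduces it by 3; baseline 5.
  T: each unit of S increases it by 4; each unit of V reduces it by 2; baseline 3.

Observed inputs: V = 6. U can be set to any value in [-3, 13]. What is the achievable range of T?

Substituting into the S equation gives S = -3*U - 4.
So T = -12*U - 25.
Linear in U, so extremes are at the endpoints: U = -3 gives T = 11; U = 13 gives T = -181.

-181 to 11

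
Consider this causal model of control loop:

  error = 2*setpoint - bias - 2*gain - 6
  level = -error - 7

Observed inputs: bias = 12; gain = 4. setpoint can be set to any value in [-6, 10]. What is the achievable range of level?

-1 to 31

Substituting into the error equation gives error = 2*setpoint - 26.
level becomes -2*setpoint + 19.
Linear in setpoint, so extremes are at the endpoints: setpoint = -6 gives level = 31; setpoint = 10 gives level = -1.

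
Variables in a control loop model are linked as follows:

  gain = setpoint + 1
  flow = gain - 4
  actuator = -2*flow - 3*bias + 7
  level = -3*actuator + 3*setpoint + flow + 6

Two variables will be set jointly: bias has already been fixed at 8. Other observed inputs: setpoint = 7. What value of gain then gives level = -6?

With bias held at 8:
Intervening on gain fixes its value directly, overriding its dependence on setpoint.
Substituting into the actuator equation gives actuator = -2*gain - 9.
Substituting into the level equation gives level = 7*gain + 50.
Solve 7*gain + 50 = -6: gain = (-6 - 50) / 7 = -8.

gain = -8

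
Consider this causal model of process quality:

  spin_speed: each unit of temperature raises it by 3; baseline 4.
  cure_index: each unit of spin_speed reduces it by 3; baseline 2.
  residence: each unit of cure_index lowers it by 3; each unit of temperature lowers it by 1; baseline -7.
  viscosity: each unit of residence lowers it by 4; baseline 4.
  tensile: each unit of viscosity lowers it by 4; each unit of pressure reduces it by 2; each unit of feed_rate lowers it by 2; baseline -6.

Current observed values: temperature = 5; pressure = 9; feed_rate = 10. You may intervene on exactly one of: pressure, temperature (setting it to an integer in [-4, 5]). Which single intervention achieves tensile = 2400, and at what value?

set pressure = 3

Intervening on pressure: with other inputs at their observed values, tensile = -2*pressure + 2406. Solving for 2400 gives pressure = 3, within [-4, 5].
Intervening on temperature: tensile = 416*temperature + 308. Reaching 2400 requires temperature = 523/104, not an integer.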